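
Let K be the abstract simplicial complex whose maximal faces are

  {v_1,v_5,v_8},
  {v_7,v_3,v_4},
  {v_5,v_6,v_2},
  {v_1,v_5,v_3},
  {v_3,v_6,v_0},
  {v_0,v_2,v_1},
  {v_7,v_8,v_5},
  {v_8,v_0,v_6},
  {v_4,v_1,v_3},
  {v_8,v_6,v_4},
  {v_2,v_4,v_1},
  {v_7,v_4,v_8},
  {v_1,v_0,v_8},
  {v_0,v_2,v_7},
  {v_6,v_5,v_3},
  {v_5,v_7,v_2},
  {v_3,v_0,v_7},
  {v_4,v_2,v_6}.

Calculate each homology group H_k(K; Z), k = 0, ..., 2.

Fix the vertex order v_0 < v_1 < v_2 < v_3 < v_4 < v_5 < v_6 < v_7 < v_8 and write every simplex with vertices in increasing order. Then dim K = 2 and the simplices of K are:

  0-simplices (9): [v_0], [v_1], [v_2], [v_3], [v_4], [v_5], [v_6], [v_7], [v_8]
  1-simplices (27): (27 of them)
  2-simplices (18): (18 of them)

Hence C_0 ≅ Z^9, C_1 ≅ Z^27, C_2 ≅ Z^18.

∂_1: C_1 → C_0 maps an edge to its endpoints' difference, ∂[p,q] = q − p.
As a 9×27 matrix over Z this has rank 8, with invariant factors (1,1,1,1,1,1,1,1).

Boundary ∂_2: C_2 → C_1 acts by ∂[p,q,r] = [q,r] − [p,r] + [p,q]. For instance
  ∂[v_1,v_3,v_4] = [v_3,v_4] − [v_1,v_4] + [v_1,v_3],
  ∂[v_0,v_1,v_8] = [v_1,v_8] − [v_0,v_8] + [v_0,v_1].
The resulting 27×18 matrix has rank 17, and its Smith normal form has invariant factors (1,1,1,1,1,1,1,1,1,1,1,1,1,1,1,1,1).

Computing H_k = (kernel of ∂_k) / (image of ∂_{k+1}):

  H_0: rank C_0 − rank ∂_1 = 9 − 8 = 1, and the invariant factors of ∂_1 are all 1, so H_0 = Z.
  H_1: rank ker ∂_1 − rank ∂_2 = (27 − 8) − 17 = 2, and the invariant factors of ∂_2 are all 1, so H_1 = Z^2.
  H_2: rank ker ∂_2 − rank ∂_3 = (18 − 17) − 0 = 1, and there is no ∂_3, so H_2 = Z.

(K is a triangulation of the torus T^2.)

H_0 ≅ Z,  H_1 ≅ Z^2,  H_2 ≅ Z.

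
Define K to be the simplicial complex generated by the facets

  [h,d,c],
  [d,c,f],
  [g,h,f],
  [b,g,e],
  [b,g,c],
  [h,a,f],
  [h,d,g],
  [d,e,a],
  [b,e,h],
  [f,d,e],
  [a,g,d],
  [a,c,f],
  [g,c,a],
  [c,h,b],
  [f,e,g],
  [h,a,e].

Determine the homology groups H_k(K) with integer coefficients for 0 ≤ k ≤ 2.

Order the vertices as a < b < c < d < e < f < g < h. Listing each simplex with vertices in this order, K has dimension 2 with simplices:

  0-simplices (8): a, b, c, d, e, f, g, h
  1-simplices (24): ac, ad, ae, af, ag, ah, bc, be, bg, bh, cd, cf, cg, ch, de, df, dg, dh, ef, eg, eh, fg, fh, gh
  2-simplices (16): acf, acg, ade, adg, aeh, afh, bcg, bch, beg, beh, cdf, cdh, def, dgh, efg, fgh

Hence C_0 ≅ Z^8, C_1 ≅ Z^24, C_2 ≅ Z^16.

∂_1: C_1 → C_0 sends each edge [p,q] (with p < q) to q − p.
The resulting 8×24 matrix has rank 7, and its Smith normal form has invariant factors (1,1,1,1,1,1,1).

∂_2: C_2 → C_1 acts by ∂[p,q,r] = [q,r] − [p,r] + [p,q]. For instance
  ∂ade = de − ae + ad,
  ∂cdh = dh − ch + cd.
This gives a 24×16 integer matrix of rank 15; reducing to Smith normal form yields diagonal entries (1,1,1,1,1,1,1,1,1,1,1,1,1,1,1).

From H_k ≅ ker(∂_k) / im(∂_{k+1}) we obtain:

  H_0: rank C_0 − rank ∂_1 = 8 − 7 = 1, and the invariant factors of ∂_1 are all 1, so H_0 ≅ Z.
  H_1: rank ker ∂_1 − rank ∂_2 = (24 − 7) − 15 = 2, and the invariant factors of ∂_2 are all 1, so H_1 ≅ Z^2.
  H_2: rank ker ∂_2 − rank ∂_3 = (16 − 15) − 0 = 1, and there is no ∂_3, so H_2 ≅ Z.

(K is a triangulation of the torus T^2.)

H_0 ≅ Z,  H_1 ≅ Z^2,  H_2 ≅ Z.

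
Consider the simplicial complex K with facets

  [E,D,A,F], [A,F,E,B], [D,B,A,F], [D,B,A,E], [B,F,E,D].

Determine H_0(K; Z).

Fix the vertex order A < B < D < E < F and write every simplex with vertices in increasing order. Then dim K = 3 and the simplices of K are:

  0-simplices (5): A, B, D, E, F
  1-simplices (10): AB, AD, AE, AF, BD, BE, BF, DE, DF, EF
  2-simplices (10): ABD, ABE, ABF, ADE, ADF, AEF, BDE, BDF, BEF, DEF
  3-simplices (5): ABDE, ABDF, ABEF, ADEF, BDEF

so the chain groups are C_0 ≅ Z^5, C_1 ≅ Z^10, C_2 ≅ Z^10, C_3 ≅ Z^5.

The boundary map ∂_1: C_1 → C_0 is given by ∂[p,q] = [q] − [p]. For instance
  ∂DF = F − D.
As a 5×10 matrix over Z this has rank 4, with invariant factors (1,1,1,1).

The boundary map ∂_2: C_2 → C_1 maps a triangle to the signed sum of its edges. For instance
  ∂BDF = DF − BF + BD,
  ∂BDE = DE − BE + BD.
The 10×10 boundary matrix has rank 6 and Smith normal form diag(1,1,1,1,1,1).

Boundary ∂_3: C_3 → C_2 sends each 3-simplex σ to the alternating sum Σ_i (−1)^i (σ with its i-th vertex removed). For instance
  ∂ABDE = BDE − ADE + ABE − ABD,
  ∂ADEF = DEF − AEF + ADF − ADE.
The 10×5 boundary matrix has rank 4 and Smith normal form diag(1,1,1,1).

Now H_k = ker ∂_k / im ∂_{k+1}, so:

  H_0: rank C_0 − rank ∂_1 = 5 − 4 = 1, and the invariant factors of ∂_1 are all 1, so H_0 ≅ Z.

(K is a triangulation of the 3-sphere S^3.)

H_0 = Z.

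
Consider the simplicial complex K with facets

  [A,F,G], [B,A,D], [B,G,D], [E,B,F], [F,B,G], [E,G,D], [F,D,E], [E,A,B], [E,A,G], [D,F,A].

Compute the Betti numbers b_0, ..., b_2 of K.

We work with the vertex ordering A < B < D < E < F < G. The simplices of K, each written with vertices in increasing order, are:

  0-simplices (6): A, B, D, E, F, G
  1-simplices (15): AB, AD, AE, AF, AG, BD, BE, BF, BG, DE, DF, DG, EF, EG, FG
  2-simplices (10): ABD, ABE, ADF, AEG, AFG, BDG, BEF, BFG, DEF, DEG

Hence C_0 ≅ Z^6, C_1 ≅ Z^15, C_2 ≅ Z^10.

∂_1: C_1 → C_0 maps an edge to its endpoints' difference, ∂[p,q] = q − p. For instance
  ∂BG = G − B.
The resulting 6×15 matrix has rank 5, and its Smith normal form has invariant factors (1,1,1,1,1).

The boundary map ∂_2: C_2 → C_1 sends each 2-simplex [p,q,r] to [q,r] − [p,r] + [p,q]. For instance
  ∂ADF = DF − AF + AD,
  ∂BFG = FG − BG + BF.
As a 15×10 matrix over Z this has rank 10, with invariant factors (1,1,1,1,1,1,1,1,1,2).

Reading off H_k = ker ∂_k / im ∂_{k+1}:

  H_0: rank C_0 − rank ∂_1 = 6 − 5 = 1, and the invariant factors of ∂_1 are all 1, so H_0 ≅ Z.
  H_1: rank ker ∂_1 − rank ∂_2 = (15 − 5) − 10 = 0, and ∂_2 has invariant factor 2 > 1, so H_1 ≅ Z/2.
  H_2: rank ker ∂_2 − rank ∂_3 = (10 − 10) − 0 = 0, and there is no ∂_3, so H_2 ≅ 0.

As a check, the Euler characteristic is 6 − 15 + 10 = 1, which agrees with 1 − 0 + 0 = 1.

Hence the Betti numbers are b_0 = 1, b_1 = 0, b_2 = 0.

b_0 = 1, b_1 = 0, b_2 = 0.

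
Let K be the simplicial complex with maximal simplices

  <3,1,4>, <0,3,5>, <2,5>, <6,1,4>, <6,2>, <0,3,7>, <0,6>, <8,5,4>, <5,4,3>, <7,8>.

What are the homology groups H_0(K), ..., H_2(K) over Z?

Fix the vertex order 0 < 1 < 2 < 3 < 4 < 5 < 6 < 7 < 8 and write every simplex with vertices in increasing order. Then dim K = 2 and the simplices of K are:

  0-simplices (9): [0], [1], [2], [3], [4], [5], [6], [7], [8]
  1-simplices (17): [0,3], [0,5], [0,6], [0,7], [1,3], [1,4], [1,6], [2,5], [2,6], [3,4], [3,5], [3,7], [4,5], [4,6], [4,8], [5,8], [7,8]
  2-simplices (6): [0,3,5], [0,3,7], [1,3,4], [1,4,6], [3,4,5], [4,5,8]

so the chain groups are C_0 ≅ Z^9, C_1 ≅ Z^17, C_2 ≅ Z^6.

Boundary ∂_1: C_1 → C_0 maps an edge to its endpoints' difference, ∂[p,q] = q − p. For instance
  ∂[3,4] = [4] − [3].
The 9×17 boundary matrix has rank 8 and Smith normal form diag(1,1,1,1,1,1,1,1).

The boundary map ∂_2: C_2 → C_1 sends each 2-simplex [p,q,r] to [q,r] − [p,r] + [p,q]. For instance
  ∂[4,5,8] = [5,8] − [4,8] + [4,5],
  ∂[0,3,7] = [3,7] − [0,7] + [0,3].
The 17×6 boundary matrix has rank 6 and Smith normal form diag(1,1,1,1,1,1).

Reading off H_k = ker ∂_k / im ∂_{k+1}:

  H_0: rank C_0 − rank ∂_1 = 9 − 8 = 1, and the invariant factors of ∂_1 are all 1, so H_0 ≅ Z.
  H_1: rank ker ∂_1 − rank ∂_2 = (17 − 8) − 6 = 3, and the invariant factors of ∂_2 are all 1, so H_1 ≅ Z^3.
  H_2: rank ker ∂_2 − rank ∂_3 = (6 − 6) − 0 = 0, and there is no ∂_3, so H_2 ≅ 0.

As a check, the Euler characteristic is 9 − 17 + 6 = -2, which agrees with 1 − 3 + 0 = -2.

H_0 = Z,  H_1 = Z^3,  H_2 = 0.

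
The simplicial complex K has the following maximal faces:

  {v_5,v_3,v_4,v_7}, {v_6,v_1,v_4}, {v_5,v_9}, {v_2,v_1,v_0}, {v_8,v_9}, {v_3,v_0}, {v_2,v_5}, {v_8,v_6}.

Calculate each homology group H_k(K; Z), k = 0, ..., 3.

H_0 ≅ Z,  H_1 ≅ Z^3,  H_2 = 0,  H_3 = 0.

Fix the vertex order v_0 < v_1 < v_2 < v_3 < v_4 < v_5 < v_6 < v_7 < v_8 < v_9 and write every simplex with vertices in increasing order. Then dim K = 3 and the simplices of K are:

  0-simplices (10): [v_0], [v_1], [v_2], [v_3], [v_4], [v_5], [v_6], [v_7], [v_8], [v_9]
  1-simplices (17): (17 of them)
  2-simplices (6): [v_0,v_1,v_2], [v_1,v_4,v_6], [v_3,v_4,v_5], [v_3,v_4,v_7], [v_3,v_5,v_7], [v_4,v_5,v_7]
  3-simplices (1): [v_3,v_4,v_5,v_7]

giving chain groups C_0 ≅ Z^10, C_1 ≅ Z^17, C_2 ≅ Z^6, C_3 ≅ Z^1.

∂_1: C_1 → C_0 maps an edge to its endpoints' difference, ∂[p,q] = q − p.
The resulting 10×17 matrix has rank 9, and its Smith normal form has invariant factors (1,1,1,1,1,1,1,1,1).

∂_2: C_2 → C_1 acts by ∂[p,q,r] = [q,r] − [p,r] + [p,q]. For instance
  ∂[v_0,v_1,v_2] = [v_1,v_2] − [v_0,v_2] + [v_0,v_1],
  ∂[v_3,v_4,v_7] = [v_4,v_7] − [v_3,v_7] + [v_3,v_4].
The 17×6 boundary matrix has rank 5 and Smith normal form diag(1,1,1,1,1).

∂_3: C_3 → C_2 sends each 3-simplex σ to the alternating sum Σ_i (−1)^i (σ with its i-th vertex removed). For instance
  ∂[v_3,v_4,v_5,v_7] = [v_4,v_5,v_7] − [v_3,v_5,v_7] + [v_3,v_4,v_7] − [v_3,v_4,v_5].
The 6×1 boundary matrix has rank 1 and Smith normal form diag(1).

From H_k ≅ ker(∂_k) / im(∂_{k+1}) we obtain:

  H_0: rank C_0 − rank ∂_1 = 10 − 9 = 1, and the invariant factors of ∂_1 are all 1, so H_0 ≅ Z.
  H_1: rank ker ∂_1 − rank ∂_2 = (17 − 9) − 5 = 3, and the invariant factors of ∂_2 are all 1, so H_1 ≅ Z^3.
  H_2: rank ker ∂_2 − rank ∂_3 = (6 − 5) − 1 = 0, and the invariant factors of ∂_3 are all 1, so H_2 ≅ 0.
  H_3: rank ker ∂_3 − rank ∂_4 = (1 − 1) − 0 = 0, and there is no ∂_4, so H_3 ≅ 0.

As a check, the Euler characteristic is 10 − 17 + 6 − 1 = -2, which agrees with 1 − 3 + 0 − 0 = -2.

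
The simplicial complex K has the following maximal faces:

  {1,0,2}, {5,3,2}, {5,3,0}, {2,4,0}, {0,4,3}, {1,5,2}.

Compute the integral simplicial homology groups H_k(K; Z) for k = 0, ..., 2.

We work with the vertex ordering 0 < 1 < 2 < 3 < 4 < 5. The simplices of K, each written with vertices in increasing order, are:

  0-simplices (6): [0], [1], [2], [3], [4], [5]
  1-simplices (12): [0,1], [0,2], [0,3], [0,4], [0,5], [1,2], [1,5], [2,3], [2,4], [2,5], [3,4], [3,5]
  2-simplices (6): [0,1,2], [0,2,4], [0,3,4], [0,3,5], [1,2,5], [2,3,5]

Hence C_0 ≅ Z^6, C_1 ≅ Z^12, C_2 ≅ Z^6.

∂_1: C_1 → C_0 is given by ∂[p,q] = [q] − [p].
The 6×12 boundary matrix has rank 5 and Smith normal form diag(1,1,1,1,1).

Boundary ∂_2: C_2 → C_1 acts by ∂[p,q,r] = [q,r] − [p,r] + [p,q]. For instance
  ∂[0,3,4] = [3,4] − [0,4] + [0,3],
  ∂[2,3,5] = [3,5] − [2,5] + [2,3].
As a 12×6 matrix over Z this has rank 6, with invariant factors (1,1,1,1,1,1).

Computing H_k = (kernel of ∂_k) / (image of ∂_{k+1}):

  H_0: rank C_0 − rank ∂_1 = 6 − 5 = 1, and the invariant factors of ∂_1 are all 1, so H_0 ≅ Z.
  H_1: rank ker ∂_1 − rank ∂_2 = (12 − 5) − 6 = 1, and the invariant factors of ∂_2 are all 1, so H_1 ≅ Z.
  H_2: rank ker ∂_2 − rank ∂_3 = (6 − 6) − 0 = 0, and there is no ∂_3, so H_2 ≅ 0.

(K is a triangulation of the cylinder S^1 x I.)

H_0 ≅ Z,  H_1 ≅ Z,  H_2 = 0.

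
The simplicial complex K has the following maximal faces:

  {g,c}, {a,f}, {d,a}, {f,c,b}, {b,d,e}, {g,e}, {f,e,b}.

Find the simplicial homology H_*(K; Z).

H_0 = Z,  H_1 = Z^2,  H_2 = 0.

Order the vertices as a < b < c < d < e < f < g. Listing each simplex with vertices in this order, K has dimension 2 with simplices:

  0-simplices (7): a, b, c, d, e, f, g
  1-simplices (11): ad, af, bc, bd, be, bf, cf, cg, de, ef, eg
  2-simplices (3): bcf, bde, bef

giving chain groups C_0 ≅ Z^7, C_1 ≅ Z^11, C_2 ≅ Z^3.

The boundary map ∂_1: C_1 → C_0 maps an edge to its endpoints' difference, ∂[p,q] = q − p.
The resulting 7×11 matrix has rank 6, and its Smith normal form has invariant factors (1,1,1,1,1,1).

The boundary map ∂_2: C_2 → C_1 sends each 2-simplex [p,q,r] to [q,r] − [p,r] + [p,q]. For instance
  ∂bde = de − be + bd,
  ∂bcf = cf − bf + bc.
The resulting 11×3 matrix has rank 3, and its Smith normal form has invariant factors (1,1,1).

From H_k ≅ ker(∂_k) / im(∂_{k+1}) we obtain:

  H_0: rank C_0 − rank ∂_1 = 7 − 6 = 1, and the invariant factors of ∂_1 are all 1, so H_0 ≅ Z.
  H_1: rank ker ∂_1 − rank ∂_2 = (11 − 6) − 3 = 2, and the invariant factors of ∂_2 are all 1, so H_1 ≅ Z^2.
  H_2: rank ker ∂_2 − rank ∂_3 = (3 − 3) − 0 = 0, and there is no ∂_3, so H_2 ≅ 0.

As a check, the Euler characteristic is 7 − 11 + 3 = -1, which agrees with 1 − 2 + 0 = -1.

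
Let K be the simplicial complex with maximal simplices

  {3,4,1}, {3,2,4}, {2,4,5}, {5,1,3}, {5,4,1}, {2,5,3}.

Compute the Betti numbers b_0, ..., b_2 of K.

Take the total order 1 < 2 < 3 < 4 < 5 on the vertex set. Then K (dimension 2) consists of the simplices:

  0-simplices (5): [1], [2], [3], [4], [5]
  1-simplices (9): [1,3], [1,4], [1,5], [2,3], [2,4], [2,5], [3,4], [3,5], [4,5]
  2-simplices (6): [1,3,4], [1,3,5], [1,4,5], [2,3,4], [2,3,5], [2,4,5]

so the chain groups are C_0 ≅ Z^5, C_1 ≅ Z^9, C_2 ≅ Z^6.

The boundary map ∂_1: C_1 → C_0 sends each edge [p,q] (with p < q) to q − p.
The 5×9 boundary matrix has rank 4 and Smith normal form diag(1,1,1,1).

Boundary ∂_2: C_2 → C_1 sends each 2-simplex [p,q,r] to [q,r] − [p,r] + [p,q]. For instance
  ∂[1,3,5] = [3,5] − [1,5] + [1,3],
  ∂[2,4,5] = [4,5] − [2,5] + [2,4].
This gives a 9×6 integer matrix of rank 5; reducing to Smith normal form yields diagonal entries (1,1,1,1,1).

Computing H_k = (kernel of ∂_k) / (image of ∂_{k+1}):

  H_0: rank C_0 − rank ∂_1 = 5 − 4 = 1, and the invariant factors of ∂_1 are all 1, so H_0 = Z.
  H_1: rank ker ∂_1 − rank ∂_2 = (9 − 4) − 5 = 0, and the invariant factors of ∂_2 are all 1, so H_1 = 0.
  H_2: rank ker ∂_2 − rank ∂_3 = (6 − 5) − 0 = 1, and there is no ∂_3, so H_2 = Z.

Hence the Betti numbers are b_0 = 1, b_1 = 0, b_2 = 1.

b_0 = 1, b_1 = 0, b_2 = 1.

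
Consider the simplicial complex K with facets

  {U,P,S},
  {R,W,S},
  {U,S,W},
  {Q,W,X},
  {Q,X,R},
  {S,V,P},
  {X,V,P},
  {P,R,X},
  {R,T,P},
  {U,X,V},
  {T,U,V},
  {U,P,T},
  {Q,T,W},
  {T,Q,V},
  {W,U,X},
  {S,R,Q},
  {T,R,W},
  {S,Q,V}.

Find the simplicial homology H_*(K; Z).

Fix the vertex order P < Q < R < S < T < U < V < W < X and write every simplex with vertices in increasing order. Then dim K = 2 and the simplices of K are:

  0-simplices (9): P, Q, R, S, T, U, V, W, X
  1-simplices (27): PR, PS, PT, PU, PV, PX, QR, QS, QT, QV, QW, QX, RS, RT, RW, RX, SU, SV, SW, TU, TV, TW, UV, UW, UX, VX, WX
  2-simplices (18): PRT, PRX, PSU, PSV, PTU, PVX, QRS, QRX, QSV, QTV, QTW, QWX, RSW, RTW, SUW, TUV, UVX, UWX

Hence C_0 ≅ Z^9, C_1 ≅ Z^27, C_2 ≅ Z^18.

∂_1: C_1 → C_0 is given by ∂[p,q] = [q] − [p]. For instance
  ∂QS = S − Q.
The resulting 9×27 matrix has rank 8, and its Smith normal form has invariant factors (1,1,1,1,1,1,1,1).

The boundary map ∂_2: C_2 → C_1 acts by ∂[p,q,r] = [q,r] − [p,r] + [p,q]. For instance
  ∂PSU = SU − PU + PS,
  ∂PRT = RT − PT + PR.
As a 27×18 matrix over Z this has rank 18, with invariant factors (1,1,1,1,1,1,1,1,1,1,1,1,1,1,1,1,1,2).

Reading off H_k = ker ∂_k / im ∂_{k+1}:

  H_0: rank C_0 − rank ∂_1 = 9 − 8 = 1, and the invariant factors of ∂_1 are all 1, so H_0 = Z.
  H_1: rank ker ∂_1 − rank ∂_2 = (27 − 8) − 18 = 1, and ∂_2 has invariant factor 2 > 1, so H_1 = Z ⊕ Z/2Z.
  H_2: rank ker ∂_2 − rank ∂_3 = (18 − 18) − 0 = 0, and there is no ∂_3, so H_2 = 0.

(K is a triangulation of the Klein bottle.)

H_0 ≅ Z,  H_1 ≅ Z ⊕ Z/2Z,  H_2 = 0.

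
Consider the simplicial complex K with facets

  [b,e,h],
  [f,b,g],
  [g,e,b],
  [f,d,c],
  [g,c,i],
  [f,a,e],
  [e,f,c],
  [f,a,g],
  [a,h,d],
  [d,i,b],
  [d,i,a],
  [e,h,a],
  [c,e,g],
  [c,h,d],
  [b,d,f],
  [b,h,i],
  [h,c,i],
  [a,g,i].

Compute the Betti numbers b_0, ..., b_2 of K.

We work with the vertex ordering a < b < c < d < e < f < g < h < i. The simplices of K, each written with vertices in increasing order, are:

  0-simplices (9): a, b, c, d, e, f, g, h, i
  1-simplices (27): ad, ae, af, ag, ah, ai, bd, be, bf, bg, bh, bi, cd, ce, cf, cg, ch, ci, df, dh, di, ef, eg, eh, fg, gi, hi
  2-simplices (18): adh, adi, aef, aeh, afg, agi, bdf, bdi, beg, beh, bfg, bhi, cdf, cdh, cef, ceg, cgi, chi

so the chain groups are C_0 ≅ Z^9, C_1 ≅ Z^27, C_2 ≅ Z^18.

∂_1: C_1 → C_0 maps an edge to its endpoints' difference, ∂[p,q] = q − p.
The 9×27 boundary matrix has rank 8 and Smith normal form diag(1,1,1,1,1,1,1,1).

∂_2: C_2 → C_1 acts by ∂[p,q,r] = [q,r] − [p,r] + [p,q]. For instance
  ∂aef = ef − af + ae,
  ∂chi = hi − ci + ch.
As a 27×18 matrix over Z this has rank 18, with invariant factors (1,1,1,1,1,1,1,1,1,1,1,1,1,1,1,1,1,2).

Computing H_k = (kernel of ∂_k) / (image of ∂_{k+1}):

  H_0: rank C_0 − rank ∂_1 = 9 − 8 = 1, and the invariant factors of ∂_1 are all 1, so H_0 = Z.
  H_1: rank ker ∂_1 − rank ∂_2 = (27 − 8) − 18 = 1, and ∂_2 has invariant factor 2 > 1, so H_1 = Z ⊕ Z_2.
  H_2: rank ker ∂_2 − rank ∂_3 = (18 − 18) − 0 = 0, and there is no ∂_3, so H_2 = 0.

(K is a triangulation of the Klein bottle.)

Hence the Betti numbers are b_0 = 1, b_1 = 1, b_2 = 0.

b_0 = 1, b_1 = 1, b_2 = 0.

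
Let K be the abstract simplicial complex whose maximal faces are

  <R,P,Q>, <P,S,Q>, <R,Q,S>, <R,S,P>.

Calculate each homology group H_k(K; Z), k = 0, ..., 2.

We work with the vertex ordering P < Q < R < S. The simplices of K, each written with vertices in increasing order, are:

  0-simplices (4): P, Q, R, S
  1-simplices (6): PQ, PR, PS, QR, QS, RS
  2-simplices (4): PQR, PQS, PRS, QRS

giving chain groups C_0 ≅ Z^4, C_1 ≅ Z^6, C_2 ≅ Z^4.

∂_1: C_1 → C_0 sends each edge [p,q] (with p < q) to q − p. For instance
  ∂QR = R − Q.
This gives a 4×6 integer matrix of rank 3; reducing to Smith normal form yields diagonal entries (1,1,1).

Boundary ∂_2: C_2 → C_1 acts by ∂[p,q,r] = [q,r] − [p,r] + [p,q]. For instance
  ∂QRS = RS − QS + QR,
  ∂PQR = QR − PR + PQ.
The resulting 6×4 matrix has rank 3, and its Smith normal form has invariant factors (1,1,1).

Reading off H_k = ker ∂_k / im ∂_{k+1}:

  H_0: rank C_0 − rank ∂_1 = 4 − 3 = 1, and the invariant factors of ∂_1 are all 1, so H_0 ≅ Z.
  H_1: rank ker ∂_1 − rank ∂_2 = (6 − 3) − 3 = 0, and the invariant factors of ∂_2 are all 1, so H_1 ≅ 0.
  H_2: rank ker ∂_2 − rank ∂_3 = (4 − 3) − 0 = 1, and there is no ∂_3, so H_2 ≅ Z.

H_0 = Z,  H_1 = 0,  H_2 = Z.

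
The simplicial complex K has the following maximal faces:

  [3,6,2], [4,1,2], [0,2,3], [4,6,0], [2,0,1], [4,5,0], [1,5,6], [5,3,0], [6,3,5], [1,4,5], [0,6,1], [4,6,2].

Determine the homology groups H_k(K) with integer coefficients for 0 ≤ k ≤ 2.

Order the vertices as 0 < 1 < 2 < 3 < 4 < 5 < 6. Listing each simplex with vertices in this order, K has dimension 2 with simplices:

  0-simplices (7): [0], [1], [2], [3], [4], [5], [6]
  1-simplices (18): [0,1], [0,2], [0,3], [0,4], [0,5], [0,6], [1,2], [1,4], [1,5], [1,6], [2,3], [2,4], [2,6], [3,5], [3,6], [4,5], [4,6], [5,6]
  2-simplices (12): [0,1,2], [0,1,6], [0,2,3], [0,3,5], [0,4,5], [0,4,6], [1,2,4], [1,4,5], [1,5,6], [2,3,6], [2,4,6], [3,5,6]

so the chain groups are C_0 ≅ Z^7, C_1 ≅ Z^18, C_2 ≅ Z^12.

Boundary ∂_1: C_1 → C_0 is given by ∂[p,q] = [q] − [p]. For instance
  ∂[0,2] = [2] − [0].
As a 7×18 matrix over Z this has rank 6, with invariant factors (1,1,1,1,1,1).

∂_2: C_2 → C_1 maps a triangle to the signed sum of its edges. For instance
  ∂[0,1,2] = [1,2] − [0,2] + [0,1],
  ∂[1,2,4] = [2,4] − [1,4] + [1,2].
This gives a 18×12 integer matrix of rank 12; reducing to Smith normal form yields diagonal entries (1,1,1,1,1,1,1,1,1,1,1,2).

Now H_k = ker ∂_k / im ∂_{k+1}, so:

  H_0: rank C_0 − rank ∂_1 = 7 − 6 = 1, and the invariant factors of ∂_1 are all 1, so H_0 = Z.
  H_1: rank ker ∂_1 − rank ∂_2 = (18 − 6) − 12 = 0, and ∂_2 has invariant factor 2 > 1, so H_1 = Z/2.
  H_2: rank ker ∂_2 − rank ∂_3 = (12 − 12) − 0 = 0, and there is no ∂_3, so H_2 = 0.

(K is a triangulation of the real projective plane RP^2.)

H_0 ≅ Z,  H_1 ≅ Z/2,  H_2 = 0.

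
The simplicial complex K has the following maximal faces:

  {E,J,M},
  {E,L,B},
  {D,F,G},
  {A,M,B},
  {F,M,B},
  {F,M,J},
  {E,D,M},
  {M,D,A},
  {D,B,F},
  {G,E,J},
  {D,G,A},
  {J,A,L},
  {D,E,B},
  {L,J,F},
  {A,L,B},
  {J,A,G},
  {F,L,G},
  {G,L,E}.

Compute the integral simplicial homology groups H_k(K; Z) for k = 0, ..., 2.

H_0 ≅ Z,  H_1 ≅ Z ⊕ Z/2,  H_2 = 0.

Fix the vertex order A < B < D < E < F < G < J < L < M and write every simplex with vertices in increasing order. Then dim K = 2 and the simplices of K are:

  0-simplices (9): A, B, D, E, F, G, J, L, M
  1-simplices (27): AB, AD, AG, AJ, AL, AM, BD, BE, BF, BL, BM, DE, DF, DG, DM, EG, EJ, EL, EM, FG, FJ, FL, FM, GJ, GL, JL, JM
  2-simplices (18): ABL, ABM, ADG, ADM, AGJ, AJL, BDE, BDF, BEL, BFM, DEM, DFG, EGJ, EGL, EJM, FGL, FJL, FJM

so the chain groups are C_0 ≅ Z^9, C_1 ≅ Z^27, C_2 ≅ Z^18.

Boundary ∂_1: C_1 → C_0 is given by ∂[p,q] = [q] − [p]. For instance
  ∂GJ = J − G.
The resulting 9×27 matrix has rank 8, and its Smith normal form has invariant factors (1,1,1,1,1,1,1,1).

The boundary map ∂_2: C_2 → C_1 sends each 2-simplex [p,q,r] to [q,r] − [p,r] + [p,q]. For instance
  ∂ABL = BL − AL + AB,
  ∂FJM = JM − FM + FJ.
The resulting 27×18 matrix has rank 18, and its Smith normal form has invariant factors (1,1,1,1,1,1,1,1,1,1,1,1,1,1,1,1,1,2).

Reading off H_k = ker ∂_k / im ∂_{k+1}:

  H_0: rank C_0 − rank ∂_1 = 9 − 8 = 1, and the invariant factors of ∂_1 are all 1, so H_0 ≅ Z.
  H_1: rank ker ∂_1 − rank ∂_2 = (27 − 8) − 18 = 1, and ∂_2 has invariant factor 2 > 1, so H_1 ≅ Z ⊕ Z/2.
  H_2: rank ker ∂_2 − rank ∂_3 = (18 − 18) − 0 = 0, and there is no ∂_3, so H_2 ≅ 0.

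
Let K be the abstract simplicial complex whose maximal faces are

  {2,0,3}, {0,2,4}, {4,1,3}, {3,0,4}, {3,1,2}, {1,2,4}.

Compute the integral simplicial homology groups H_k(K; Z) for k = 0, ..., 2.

H_0 = Z,  H_1 = 0,  H_2 = Z.

K has 5 vertices, 9 edges, 6 triangles.
rank ∂_0 = 0, rank ∂_1 = 4 ⇒ b_0 = 5 − 0 − 4 = 1; all invariant factors of ∂_1 are 1 so no torsion. So H_0 ≅ Z.
rank ∂_1 = 4, rank ∂_2 = 5 ⇒ b_1 = 9 − 4 − 5 = 0; all invariant factors of ∂_2 are 1 so no torsion. So H_1 ≅ 0.
rank ∂_2 = 5, rank ∂_3 = 0 ⇒ b_2 = 6 − 5 − 0 = 1. So H_2 ≅ Z.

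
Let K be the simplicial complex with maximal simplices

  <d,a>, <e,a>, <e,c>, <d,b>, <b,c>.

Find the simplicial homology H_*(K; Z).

Take the total order a < b < c < d < e on the vertex set. Then K (dimension 1) consists of the simplices:

  0-simplices (5): a, b, c, d, e
  1-simplices (5): ad, ae, bc, bd, ce

giving chain groups C_0 ≅ Z^5, C_1 ≅ Z^5.

Boundary ∂_1: C_1 → C_0 maps an edge to its endpoints' difference, ∂[p,q] = q − p.
This gives a 5×5 integer matrix of rank 4; reducing to Smith normal form yields diagonal entries (1,1,1,1).

From H_k ≅ ker(∂_k) / im(∂_{k+1}) we obtain:

  H_0: rank C_0 − rank ∂_1 = 5 − 4 = 1, and the invariant factors of ∂_1 are all 1, so H_0 ≅ Z.
  H_1: rank ker ∂_1 − rank ∂_2 = (5 − 4) − 0 = 1, and there is no ∂_2, so H_1 ≅ Z.

H_0 = Z,  H_1 = Z.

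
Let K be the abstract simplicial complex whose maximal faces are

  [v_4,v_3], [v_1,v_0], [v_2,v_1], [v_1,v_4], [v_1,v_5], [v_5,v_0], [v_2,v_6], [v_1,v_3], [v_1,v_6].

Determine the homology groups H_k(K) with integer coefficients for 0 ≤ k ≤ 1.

H_0 = Z,  H_1 = Z^3.

Order the vertices as v_0 < v_1 < v_2 < v_3 < v_4 < v_5 < v_6. Listing each simplex with vertices in this order, K has dimension 1 with simplices:

  0-simplices (7): [v_0], [v_1], [v_2], [v_3], [v_4], [v_5], [v_6]
  1-simplices (9): [v_0,v_1], [v_0,v_5], [v_1,v_2], [v_1,v_3], [v_1,v_4], [v_1,v_5], [v_1,v_6], [v_2,v_6], [v_3,v_4]

so the chain groups are C_0 ≅ Z^7, C_1 ≅ Z^9.

Boundary ∂_1: C_1 → C_0 sends each edge [p,q] (with p < q) to q − p.
This gives a 7×9 integer matrix of rank 6; reducing to Smith normal form yields diagonal entries (1,1,1,1,1,1).

From H_k ≅ ker(∂_k) / im(∂_{k+1}) we obtain:

  H_0: rank C_0 − rank ∂_1 = 7 − 6 = 1, and the invariant factors of ∂_1 are all 1, so H_0 = Z.
  H_1: rank ker ∂_1 − rank ∂_2 = (9 − 6) − 0 = 3, and there is no ∂_2, so H_1 = Z^3.

(K is a triangulation of a wedge of 3 circles.)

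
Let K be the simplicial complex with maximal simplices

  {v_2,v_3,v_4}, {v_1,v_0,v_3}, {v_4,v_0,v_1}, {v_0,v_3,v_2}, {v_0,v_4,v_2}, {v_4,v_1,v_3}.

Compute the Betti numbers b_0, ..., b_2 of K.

Take the total order v_0 < v_1 < v_2 < v_3 < v_4 on the vertex set. Then K (dimension 2) consists of the simplices:

  0-simplices (5): [v_0], [v_1], [v_2], [v_3], [v_4]
  1-simplices (9): [v_0,v_1], [v_0,v_2], [v_0,v_3], [v_0,v_4], [v_1,v_3], [v_1,v_4], [v_2,v_3], [v_2,v_4], [v_3,v_4]
  2-simplices (6): [v_0,v_1,v_3], [v_0,v_1,v_4], [v_0,v_2,v_3], [v_0,v_2,v_4], [v_1,v_3,v_4], [v_2,v_3,v_4]

so the chain groups are C_0 ≅ Z^5, C_1 ≅ Z^9, C_2 ≅ Z^6.

The boundary map ∂_1: C_1 → C_0 maps an edge to its endpoints' difference, ∂[p,q] = q − p. For instance
  ∂[v_0,v_1] = [v_1] − [v_0].
The resulting 5×9 matrix has rank 4, and its Smith normal form has invariant factors (1,1,1,1).

The boundary map ∂_2: C_2 → C_1 acts by ∂[p,q,r] = [q,r] − [p,r] + [p,q]. For instance
  ∂[v_2,v_3,v_4] = [v_3,v_4] − [v_2,v_4] + [v_2,v_3],
  ∂[v_0,v_2,v_3] = [v_2,v_3] − [v_0,v_3] + [v_0,v_2].
The 9×6 boundary matrix has rank 5 and Smith normal form diag(1,1,1,1,1).

Now H_k = ker ∂_k / im ∂_{k+1}, so:

  H_0: rank C_0 − rank ∂_1 = 5 − 4 = 1, and the invariant factors of ∂_1 are all 1, so H_0 = Z.
  H_1: rank ker ∂_1 − rank ∂_2 = (9 − 4) − 5 = 0, and the invariant factors of ∂_2 are all 1, so H_1 = 0.
  H_2: rank ker ∂_2 − rank ∂_3 = (6 − 5) − 0 = 1, and there is no ∂_3, so H_2 = Z.

Hence the Betti numbers are b_0 = 1, b_1 = 0, b_2 = 1.

b_0 = 1, b_1 = 0, b_2 = 1.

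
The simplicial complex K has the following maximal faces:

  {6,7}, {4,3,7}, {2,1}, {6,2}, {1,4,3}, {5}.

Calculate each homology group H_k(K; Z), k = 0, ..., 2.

H_0 = Z^2,  H_1 = Z,  H_2 = 0.

Fix the vertex order 1 < 2 < 3 < 4 < 5 < 6 < 7 and write every simplex with vertices in increasing order. Then dim K = 2 and the simplices of K are:

  0-simplices (7): [1], [2], [3], [4], [5], [6], [7]
  1-simplices (8): [1,2], [1,3], [1,4], [2,6], [3,4], [3,7], [4,7], [6,7]
  2-simplices (2): [1,3,4], [3,4,7]

Hence C_0 ≅ Z^7, C_1 ≅ Z^8, C_2 ≅ Z^2.

The boundary map ∂_1: C_1 → C_0 maps an edge to its endpoints' difference, ∂[p,q] = q − p. For instance
  ∂[1,4] = [4] − [1].
The resulting 7×8 matrix has rank 5, and its Smith normal form has invariant factors (1,1,1,1,1).

Boundary ∂_2: C_2 → C_1 maps a triangle to the signed sum of its edges. For instance
  ∂[1,3,4] = [3,4] − [1,4] + [1,3],
  ∂[3,4,7] = [4,7] − [3,7] + [3,4].
This gives a 8×2 integer matrix of rank 2; reducing to Smith normal form yields diagonal entries (1,1).

Now H_k = ker ∂_k / im ∂_{k+1}, so:

  H_0: rank C_0 − rank ∂_1 = 7 − 5 = 2, and the invariant factors of ∂_1 are all 1, so H_0 ≅ Z^2.
  H_1: rank ker ∂_1 − rank ∂_2 = (8 − 5) − 2 = 1, and the invariant factors of ∂_2 are all 1, so H_1 ≅ Z.
  H_2: rank ker ∂_2 − rank ∂_3 = (2 − 2) − 0 = 0, and there is no ∂_3, so H_2 ≅ 0.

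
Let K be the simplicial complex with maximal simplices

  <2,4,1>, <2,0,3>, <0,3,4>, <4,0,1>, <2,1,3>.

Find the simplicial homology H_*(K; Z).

Order the vertices as 0 < 1 < 2 < 3 < 4. Listing each simplex with vertices in this order, K has dimension 2 with simplices:

  0-simplices (5): [0], [1], [2], [3], [4]
  1-simplices (10): [0,1], [0,2], [0,3], [0,4], [1,2], [1,3], [1,4], [2,3], [2,4], [3,4]
  2-simplices (5): [0,1,4], [0,2,3], [0,3,4], [1,2,3], [1,2,4]

so the chain groups are C_0 ≅ Z^5, C_1 ≅ Z^10, C_2 ≅ Z^5.

The boundary map ∂_1: C_1 → C_0 maps an edge to its endpoints' difference, ∂[p,q] = q − p. For instance
  ∂[1,4] = [4] − [1].
The resulting 5×10 matrix has rank 4, and its Smith normal form has invariant factors (1,1,1,1).

The boundary map ∂_2: C_2 → C_1 acts by ∂[p,q,r] = [q,r] − [p,r] + [p,q]. For instance
  ∂[0,2,3] = [2,3] − [0,3] + [0,2],
  ∂[0,3,4] = [3,4] − [0,4] + [0,3].
This gives a 10×5 integer matrix of rank 5; reducing to Smith normal form yields diagonal entries (1,1,1,1,1).

Now H_k = ker ∂_k / im ∂_{k+1}, so:

  H_0: rank C_0 − rank ∂_1 = 5 − 4 = 1, and the invariant factors of ∂_1 are all 1, so H_0 ≅ Z.
  H_1: rank ker ∂_1 − rank ∂_2 = (10 − 4) − 5 = 1, and the invariant factors of ∂_2 are all 1, so H_1 ≅ Z.
  H_2: rank ker ∂_2 − rank ∂_3 = (5 − 5) − 0 = 0, and there is no ∂_3, so H_2 ≅ 0.

As a check, the Euler characteristic is 5 − 10 + 5 = 0, which agrees with 1 − 1 + 0 = 0.

H_0 ≅ Z,  H_1 ≅ Z,  H_2 = 0.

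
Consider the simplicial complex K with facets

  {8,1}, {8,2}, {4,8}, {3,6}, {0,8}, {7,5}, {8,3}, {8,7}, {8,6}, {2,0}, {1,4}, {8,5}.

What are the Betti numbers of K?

We work with the vertex ordering 0 < 1 < 2 < 3 < 4 < 5 < 6 < 7 < 8. The simplices of K, each written with vertices in increasing order, are:

  0-simplices (9): [0], [1], [2], [3], [4], [5], [6], [7], [8]
  1-simplices (12): [0,2], [0,8], [1,4], [1,8], [2,8], [3,6], [3,8], [4,8], [5,7], [5,8], [6,8], [7,8]

Hence C_0 ≅ Z^9, C_1 ≅ Z^12.

Boundary ∂_1: C_1 → C_0 maps an edge to its endpoints' difference, ∂[p,q] = q − p. For instance
  ∂[3,6] = [6] − [3].
The 9×12 boundary matrix has rank 8 and Smith normal form diag(1,1,1,1,1,1,1,1).

Computing H_k = (kernel of ∂_k) / (image of ∂_{k+1}):

  H_0: rank C_0 − rank ∂_1 = 9 − 8 = 1, and the invariant factors of ∂_1 are all 1, so H_0 = Z.
  H_1: rank ker ∂_1 − rank ∂_2 = (12 − 8) − 0 = 4, and there is no ∂_2, so H_1 = Z^4.

Hence the Betti numbers are b_0 = 1, b_1 = 4.

b_0 = 1, b_1 = 4.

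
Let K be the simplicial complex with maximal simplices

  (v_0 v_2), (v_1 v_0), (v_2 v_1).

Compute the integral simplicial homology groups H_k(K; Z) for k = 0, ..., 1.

Take the total order v_0 < v_1 < v_2 on the vertex set. Then K (dimension 1) consists of the simplices:

  0-simplices (3): [v_0], [v_1], [v_2]
  1-simplices (3): [v_0,v_1], [v_0,v_2], [v_1,v_2]

Hence C_0 ≅ Z^3, C_1 ≅ Z^3.

∂_1: C_1 → C_0 is given by ∂[p,q] = [q] − [p]. For instance
  ∂[v_1,v_2] = [v_2] − [v_1].
As a 3×3 matrix over Z this has rank 2, with invariant factors (1,1).

Computing H_k = (kernel of ∂_k) / (image of ∂_{k+1}):

  H_0: rank C_0 − rank ∂_1 = 3 − 2 = 1, and the invariant factors of ∂_1 are all 1, so H_0 ≅ Z.
  H_1: rank ker ∂_1 − rank ∂_2 = (3 − 2) − 0 = 1, and there is no ∂_2, so H_1 ≅ Z.

H_0 = Z,  H_1 = Z.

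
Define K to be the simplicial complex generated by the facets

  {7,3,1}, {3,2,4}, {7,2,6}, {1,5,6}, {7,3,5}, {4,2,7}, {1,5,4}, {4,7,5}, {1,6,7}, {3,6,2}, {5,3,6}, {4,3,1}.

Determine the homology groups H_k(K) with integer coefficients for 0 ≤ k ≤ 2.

Take the total order 1 < 2 < 3 < 4 < 5 < 6 < 7 on the vertex set. Then K (dimension 2) consists of the simplices:

  0-simplices (7): [1], [2], [3], [4], [5], [6], [7]
  1-simplices (18): [1,3], [1,4], [1,5], [1,6], [1,7], [2,3], [2,4], [2,6], [2,7], [3,4], [3,5], [3,6], [3,7], [4,5], [4,7], [5,6], [5,7], [6,7]
  2-simplices (12): [1,3,4], [1,3,7], [1,4,5], [1,5,6], [1,6,7], [2,3,4], [2,3,6], [2,4,7], [2,6,7], [3,5,6], [3,5,7], [4,5,7]

giving chain groups C_0 ≅ Z^7, C_1 ≅ Z^18, C_2 ≅ Z^12.

Boundary ∂_1: C_1 → C_0 is given by ∂[p,q] = [q] − [p].
As a 7×18 matrix over Z this has rank 6, with invariant factors (1,1,1,1,1,1).

The boundary map ∂_2: C_2 → C_1 maps a triangle to the signed sum of its edges. For instance
  ∂[2,3,6] = [3,6] − [2,6] + [2,3],
  ∂[2,6,7] = [6,7] − [2,7] + [2,6].
This gives a 18×12 integer matrix of rank 12; reducing to Smith normal form yields diagonal entries (1,1,1,1,1,1,1,1,1,1,1,2).

Computing H_k = (kernel of ∂_k) / (image of ∂_{k+1}):

  H_0: rank C_0 − rank ∂_1 = 7 − 6 = 1, and the invariant factors of ∂_1 are all 1, so H_0 ≅ Z.
  H_1: rank ker ∂_1 − rank ∂_2 = (18 − 6) − 12 = 0, and ∂_2 has invariant factor 2 > 1, so H_1 ≅ Z/2.
  H_2: rank ker ∂_2 − rank ∂_3 = (12 − 12) − 0 = 0, and there is no ∂_3, so H_2 ≅ 0.

(K is a triangulation of the real projective plane RP^2.)

H_0 ≅ Z,  H_1 ≅ Z/2,  H_2 = 0.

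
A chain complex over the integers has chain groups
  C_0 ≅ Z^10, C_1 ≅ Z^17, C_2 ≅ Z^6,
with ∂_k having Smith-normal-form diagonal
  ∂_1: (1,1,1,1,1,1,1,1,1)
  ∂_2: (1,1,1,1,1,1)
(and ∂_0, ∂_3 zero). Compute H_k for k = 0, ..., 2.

H_0: b_0 = 10 − 0 − 9 = 1; torsion from ∂_1 factors > 1: none. So H_0 = Z.
H_1: b_1 = 17 − 9 − 6 = 2; torsion from ∂_2 factors > 1: none. So H_1 = Z^2.
H_2: b_2 = 6 − 6 − 0 = 0; torsion from ∂_3 factors > 1: none. So H_2 = 0.

H_0 = Z,  H_1 = Z^2,  H_2 = 0.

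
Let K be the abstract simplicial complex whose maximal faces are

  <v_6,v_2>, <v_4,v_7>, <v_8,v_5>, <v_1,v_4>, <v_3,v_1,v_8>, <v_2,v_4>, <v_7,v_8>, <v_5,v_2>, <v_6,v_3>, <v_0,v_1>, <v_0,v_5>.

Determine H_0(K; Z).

Order the vertices as v_0 < v_1 < v_2 < v_3 < v_4 < v_5 < v_6 < v_7 < v_8. Listing each simplex with vertices in this order, K has dimension 2 with simplices:

  0-simplices (9): [v_0], [v_1], [v_2], [v_3], [v_4], [v_5], [v_6], [v_7], [v_8]
  1-simplices (13): [v_0,v_1], [v_0,v_5], [v_1,v_3], [v_1,v_4], [v_1,v_8], [v_2,v_4], [v_2,v_5], [v_2,v_6], [v_3,v_6], [v_3,v_8], [v_4,v_7], [v_5,v_8], [v_7,v_8]
  2-simplices (1): [v_1,v_3,v_8]

giving chain groups C_0 ≅ Z^9, C_1 ≅ Z^13, C_2 ≅ Z^1.

∂_1: C_1 → C_0 maps an edge to its endpoints' difference, ∂[p,q] = q − p.
As a 9×13 matrix over Z this has rank 8, with invariant factors (1,1,1,1,1,1,1,1).

Boundary ∂_2: C_2 → C_1 acts by ∂[p,q,r] = [q,r] − [p,r] + [p,q]. For instance
  ∂[v_1,v_3,v_8] = [v_3,v_8] − [v_1,v_8] + [v_1,v_3].
The 13×1 boundary matrix has rank 1 and Smith normal form diag(1).

From H_k ≅ ker(∂_k) / im(∂_{k+1}) we obtain:

  H_0: rank C_0 − rank ∂_1 = 9 − 8 = 1, and the invariant factors of ∂_1 are all 1, so H_0 = Z.

H_0 ≅ Z.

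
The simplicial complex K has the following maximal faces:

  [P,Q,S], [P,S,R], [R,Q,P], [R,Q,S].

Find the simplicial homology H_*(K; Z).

H_0 = Z,  H_1 = 0,  H_2 = Z.

We work with the vertex ordering P < Q < R < S. The simplices of K, each written with vertices in increasing order, are:

  0-simplices (4): P, Q, R, S
  1-simplices (6): PQ, PR, PS, QR, QS, RS
  2-simplices (4): PQR, PQS, PRS, QRS

Hence C_0 ≅ Z^4, C_1 ≅ Z^6, C_2 ≅ Z^4.

Boundary ∂_1: C_1 → C_0 is given by ∂[p,q] = [q] − [p]. For instance
  ∂RS = S − R.
The resulting 4×6 matrix has rank 3, and its Smith normal form has invariant factors (1,1,1).

The boundary map ∂_2: C_2 → C_1 sends each 2-simplex [p,q,r] to [q,r] − [p,r] + [p,q]. For instance
  ∂PQS = QS − PS + PQ,
  ∂PRS = RS − PS + PR.
As a 6×4 matrix over Z this has rank 3, with invariant factors (1,1,1).

From H_k ≅ ker(∂_k) / im(∂_{k+1}) we obtain:

  H_0: rank C_0 − rank ∂_1 = 4 − 3 = 1, and the invariant factors of ∂_1 are all 1, so H_0 = Z.
  H_1: rank ker ∂_1 − rank ∂_2 = (6 − 3) − 3 = 0, and the invariant factors of ∂_2 are all 1, so H_1 = 0.
  H_2: rank ker ∂_2 − rank ∂_3 = (4 − 3) − 0 = 1, and there is no ∂_3, so H_2 = Z.

As a check, the Euler characteristic is 4 − 6 + 4 = 2, which agrees with 1 − 0 + 1 = 2.
(K is a triangulation of the 2-sphere S^2.)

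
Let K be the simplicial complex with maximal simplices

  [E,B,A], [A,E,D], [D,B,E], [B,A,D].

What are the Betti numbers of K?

Take the total order A < B < D < E on the vertex set. Then K (dimension 2) consists of the simplices:

  0-simplices (4): A, B, D, E
  1-simplices (6): AB, AD, AE, BD, BE, DE
  2-simplices (4): ABD, ABE, ADE, BDE

Hence C_0 ≅ Z^4, C_1 ≅ Z^6, C_2 ≅ Z^4.

The boundary map ∂_1: C_1 → C_0 maps an edge to its endpoints' difference, ∂[p,q] = q − p.
The 4×6 boundary matrix has rank 3 and Smith normal form diag(1,1,1).

The boundary map ∂_2: C_2 → C_1 maps a triangle to the signed sum of its edges. For instance
  ∂BDE = DE − BE + BD,
  ∂ABD = BD − AD + AB.
The resulting 6×4 matrix has rank 3, and its Smith normal form has invariant factors (1,1,1).

From H_k ≅ ker(∂_k) / im(∂_{k+1}) we obtain:

  H_0: rank C_0 − rank ∂_1 = 4 − 3 = 1, and the invariant factors of ∂_1 are all 1, so H_0 = Z.
  H_1: rank ker ∂_1 − rank ∂_2 = (6 − 3) − 3 = 0, and the invariant factors of ∂_2 are all 1, so H_1 = 0.
  H_2: rank ker ∂_2 − rank ∂_3 = (4 − 3) − 0 = 1, and there is no ∂_3, so H_2 = Z.

Hence the Betti numbers are b_0 = 1, b_1 = 0, b_2 = 1.

b_0 = 1, b_1 = 0, b_2 = 1.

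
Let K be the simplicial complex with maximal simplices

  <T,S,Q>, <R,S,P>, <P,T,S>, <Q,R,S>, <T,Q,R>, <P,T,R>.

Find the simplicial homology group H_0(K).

H_0 = Z.

Order the vertices as P < Q < R < S < T. Listing each simplex with vertices in this order, K has dimension 2 with simplices:

  0-simplices (5): P, Q, R, S, T
  1-simplices (9): PR, PS, PT, QR, QS, QT, RS, RT, ST
  2-simplices (6): PRS, PRT, PST, QRS, QRT, QST

giving chain groups C_0 ≅ Z^5, C_1 ≅ Z^9, C_2 ≅ Z^6.

Boundary ∂_1: C_1 → C_0 maps an edge to its endpoints' difference, ∂[p,q] = q − p.
The 5×9 boundary matrix has rank 4 and Smith normal form diag(1,1,1,1).

∂_2: C_2 → C_1 maps a triangle to the signed sum of its edges. For instance
  ∂PRT = RT − PT + PR,
  ∂QRS = RS − QS + QR.
The 9×6 boundary matrix has rank 5 and Smith normal form diag(1,1,1,1,1).

From H_k ≅ ker(∂_k) / im(∂_{k+1}) we obtain:

  H_0: rank C_0 − rank ∂_1 = 5 − 4 = 1, and the invariant factors of ∂_1 are all 1, so H_0 ≅ Z.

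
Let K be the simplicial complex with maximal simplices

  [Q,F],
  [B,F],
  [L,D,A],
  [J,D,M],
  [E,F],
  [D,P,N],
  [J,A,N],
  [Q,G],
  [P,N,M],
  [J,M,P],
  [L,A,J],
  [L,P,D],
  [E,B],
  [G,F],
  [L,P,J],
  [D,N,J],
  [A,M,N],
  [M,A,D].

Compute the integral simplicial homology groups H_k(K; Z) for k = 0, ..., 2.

We work with the vertex ordering A < B < D < E < F < G < J < L < M < N < P < Q. The simplices of K, each written with vertices in increasing order, are:

  0-simplices (12): A, B, D, E, F, G, J, L, M, N, P, Q
  1-simplices (24): AD, AJ, AL, AM, AN, BE, BF, DJ, DL, DM, DN, DP, EF, FG, FQ, GQ, JL, JM, JN, JP, LP, MN, MP, NP
  2-simplices (12): ADL, ADM, AJL, AJN, AMN, DJM, DJN, DLP, DNP, JLP, JMP, MNP

Hence C_0 ≅ Z^12, C_1 ≅ Z^24, C_2 ≅ Z^12.

∂_1: C_1 → C_0 maps an edge to its endpoints' difference, ∂[p,q] = q − p.
As a 12×24 matrix over Z this has rank 10, with invariant factors (1,1,1,1,1,1,1,1,1,1).

The boundary map ∂_2: C_2 → C_1 acts by ∂[p,q,r] = [q,r] − [p,r] + [p,q]. For instance
  ∂AJL = JL − AL + AJ,
  ∂DLP = LP − DP + DL.
This gives a 24×12 integer matrix of rank 12; reducing to Smith normal form yields diagonal entries (1,1,1,1,1,1,1,1,1,1,1,2).

Computing H_k = (kernel of ∂_k) / (image of ∂_{k+1}):

  H_0: rank C_0 − rank ∂_1 = 12 − 10 = 2, and the invariant factors of ∂_1 are all 1, so H_0 = Z^2.
  H_1: rank ker ∂_1 − rank ∂_2 = (24 − 10) − 12 = 2, and ∂_2 has invariant factor 2 > 1, so H_1 = Z^2 ⊕ Z/2Z.
  H_2: rank ker ∂_2 − rank ∂_3 = (12 − 12) − 0 = 0, and there is no ∂_3, so H_2 = 0.

As a check, the Euler characteristic is 12 − 24 + 12 = 0, which agrees with 2 − 2 + 0 = 0.
(K is a triangulation of the disjoint union of a wedge of 2 circles and the real projective plane RP^2.)

H_0 = Z^2,  H_1 = Z^2 ⊕ Z/2Z,  H_2 = 0.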